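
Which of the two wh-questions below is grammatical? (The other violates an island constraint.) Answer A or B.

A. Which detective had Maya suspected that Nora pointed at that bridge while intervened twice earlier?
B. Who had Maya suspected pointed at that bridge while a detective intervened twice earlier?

In A, the wh-phrase is extracted from inside an adjunct island (introduced by "while"), which blocks movement.
In B, the extraction path crosses only that-complement boundaries, which are transparent.
So B is grammatical.

B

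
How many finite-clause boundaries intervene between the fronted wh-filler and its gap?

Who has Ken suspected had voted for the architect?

1

"who" is extracted from the subject of "voted".
Boundaries crossed, outermost first: [Ø] — 1 in total.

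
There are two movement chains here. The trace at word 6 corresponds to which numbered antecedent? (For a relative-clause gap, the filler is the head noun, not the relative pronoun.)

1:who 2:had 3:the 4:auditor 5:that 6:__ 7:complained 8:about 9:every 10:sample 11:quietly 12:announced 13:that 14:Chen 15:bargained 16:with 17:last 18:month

The marked gap is inside the relative clause, the subject of "complained".
Its filler is the head noun "auditor" (via "that"), at word 4.
(The other dependency links word 1 to a gap after word 16.)

4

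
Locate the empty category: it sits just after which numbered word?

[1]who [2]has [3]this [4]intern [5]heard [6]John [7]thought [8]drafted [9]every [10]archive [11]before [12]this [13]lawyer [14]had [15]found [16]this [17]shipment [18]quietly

7

The displaced element is "who" (word 1).
It is linked across 2 clause boundaries (Ø → Ø).
It functions as the subject of "drafted", so the gap sits immediately after word 7 ("thought").
Base order: This intern has heard John thought that who drafted every archive before this lawyer had found this shipment quietly.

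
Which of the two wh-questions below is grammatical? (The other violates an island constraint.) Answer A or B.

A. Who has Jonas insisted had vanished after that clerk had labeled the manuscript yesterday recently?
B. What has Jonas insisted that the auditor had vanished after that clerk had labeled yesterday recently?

A

In B, the wh-phrase is extracted from inside an adjunct island (introduced by "after"), which blocks movement.
In A, the extraction path crosses only that-complement boundaries, which are transparent.
So A is grammatical.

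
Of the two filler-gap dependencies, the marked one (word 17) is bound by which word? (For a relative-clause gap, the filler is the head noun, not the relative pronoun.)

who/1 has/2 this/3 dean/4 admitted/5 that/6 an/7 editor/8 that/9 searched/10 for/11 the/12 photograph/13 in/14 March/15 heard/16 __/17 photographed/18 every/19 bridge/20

The marked gap is the subject of "photographed".
Its filler is the fronted wh-phrase "who", at word 1.
(The other dependency links word 8 to a gap after word 9.)

1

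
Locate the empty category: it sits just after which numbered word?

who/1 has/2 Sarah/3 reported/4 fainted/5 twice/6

4

The displaced element is "who" (word 1).
It is linked across 1 clause boundary (Ø).
It functions as the subject of "fainted", so the gap sits immediately after word 4 ("reported").
Base order: Sarah has reported that who fainted twice.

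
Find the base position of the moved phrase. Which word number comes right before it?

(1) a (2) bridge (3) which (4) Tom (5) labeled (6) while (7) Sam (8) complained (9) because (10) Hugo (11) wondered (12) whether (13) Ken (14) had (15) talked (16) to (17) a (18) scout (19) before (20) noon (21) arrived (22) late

The displaced element is "a bridge" (word 2).
It functions as the direct object of "labeled", so the gap sits immediately after word 5 ("labeled").
Base order: Tom labeled a bridge while Sam complained because Hugo wondered whether Ken had talked to a scout before noon.

5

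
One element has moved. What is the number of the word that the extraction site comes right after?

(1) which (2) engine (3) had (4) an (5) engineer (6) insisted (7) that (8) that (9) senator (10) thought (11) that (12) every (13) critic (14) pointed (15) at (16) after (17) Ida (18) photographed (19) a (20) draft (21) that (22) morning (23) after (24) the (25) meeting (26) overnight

The displaced element is "which engine" (word 2).
It is linked across 2 clause boundaries (that → that).
It functions as the object of the preposition "at" of "pointed", so the gap sits immediately after word 15 ("at").
Base order: An engineer had insisted that that senator thought that every critic pointed at which engine after Ida photographed a draft that morning after the meeting overnight.

15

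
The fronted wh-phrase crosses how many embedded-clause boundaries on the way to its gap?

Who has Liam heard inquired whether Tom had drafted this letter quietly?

1

"who" is extracted from the subject of "inquired".
Boundaries crossed, outermost first: [Ø] — 1 in total.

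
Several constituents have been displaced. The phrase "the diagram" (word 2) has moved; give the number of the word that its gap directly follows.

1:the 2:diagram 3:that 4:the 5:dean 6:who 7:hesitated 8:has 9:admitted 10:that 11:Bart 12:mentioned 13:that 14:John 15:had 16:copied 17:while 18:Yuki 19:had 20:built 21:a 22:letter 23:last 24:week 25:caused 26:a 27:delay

16

The displaced element is "the diagram" (word 2).
It is linked across 2 clause boundaries (that → that).
It functions as the direct object of "copied", so the gap sits immediately after word 16 ("copied").
Base order: The dean who hesitated has admitted that Bart mentioned that John had copied the diagram while Yuki had built a letter last week.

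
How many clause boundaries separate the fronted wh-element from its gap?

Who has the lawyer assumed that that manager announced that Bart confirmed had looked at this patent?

"who" is extracted from the subject of "looked".
Boundaries crossed, outermost first: [that], [that], [Ø] — 3 in total.

3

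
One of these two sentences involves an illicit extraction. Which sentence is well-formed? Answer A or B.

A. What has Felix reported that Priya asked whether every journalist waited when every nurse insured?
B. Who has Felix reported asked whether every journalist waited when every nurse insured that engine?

B

In A, the wh-phrase is extracted from inside a wh-island (introduced by "whether"), which blocks movement.
In B, the extraction path crosses only that-complement boundaries, which are transparent.
So B is grammatical.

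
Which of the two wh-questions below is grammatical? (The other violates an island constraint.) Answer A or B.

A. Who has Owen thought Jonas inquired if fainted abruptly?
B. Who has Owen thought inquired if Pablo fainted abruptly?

In A, the wh-phrase is extracted from inside a wh-island (introduced by "if"), which blocks movement.
In B, the extraction path crosses only that-complement boundaries, which are transparent.
So B is grammatical.

B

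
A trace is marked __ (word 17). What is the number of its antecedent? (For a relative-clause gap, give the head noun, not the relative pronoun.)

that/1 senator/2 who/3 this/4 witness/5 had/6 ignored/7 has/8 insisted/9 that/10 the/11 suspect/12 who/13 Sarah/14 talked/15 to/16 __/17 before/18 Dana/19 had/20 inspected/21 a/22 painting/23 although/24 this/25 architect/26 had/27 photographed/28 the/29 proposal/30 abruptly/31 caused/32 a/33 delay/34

The gap at 17 is the prepositional object of "talked", inside a relative clause.
The relative pronoun is "who" (word 13); it is bound by the head noun immediately before it.
Its filler is the head noun "suspect", at word 12.

12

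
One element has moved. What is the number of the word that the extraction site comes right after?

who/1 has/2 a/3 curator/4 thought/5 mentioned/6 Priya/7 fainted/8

The displaced element is "who" (word 1).
It is linked across 1 clause boundary (Ø).
It functions as the subject of "mentioned", so the gap sits immediately after word 5 ("thought").
Base order: A curator has thought that who mentioned Priya fainted.

5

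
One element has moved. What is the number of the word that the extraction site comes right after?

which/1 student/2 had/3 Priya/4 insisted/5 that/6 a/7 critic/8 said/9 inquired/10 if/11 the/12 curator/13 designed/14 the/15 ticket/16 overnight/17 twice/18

The displaced element is "which student" (word 2).
It is linked across 2 clause boundaries (that → Ø).
It functions as the subject of "inquired", so the gap sits immediately after word 9 ("said").
Base order: Priya had insisted that a critic said that which student inquired if the curator designed the ticket overnight twice.

9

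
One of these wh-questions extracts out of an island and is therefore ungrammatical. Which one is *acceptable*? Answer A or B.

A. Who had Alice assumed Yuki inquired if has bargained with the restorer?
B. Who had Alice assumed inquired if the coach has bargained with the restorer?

B

In A, the wh-phrase is extracted from inside a wh-island (introduced by "if"), which blocks movement.
In B, the extraction path crosses only that-complement boundaries, which are transparent.
So B is grammatical.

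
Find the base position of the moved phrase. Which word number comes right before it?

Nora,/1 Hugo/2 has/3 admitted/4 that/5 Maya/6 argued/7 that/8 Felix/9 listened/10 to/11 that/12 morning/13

11

The displaced element is "Nora" (word 1).
It is linked across 2 clause boundaries (that → that).
It functions as the object of the preposition "to" of "listened", so the gap sits immediately after word 11 ("to").
Base order: Hugo has admitted that Maya argued that Felix listened to Nora that morning.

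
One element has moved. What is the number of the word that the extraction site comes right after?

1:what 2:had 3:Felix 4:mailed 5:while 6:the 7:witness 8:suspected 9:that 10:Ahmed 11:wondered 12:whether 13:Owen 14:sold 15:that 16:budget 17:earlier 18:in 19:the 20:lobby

The displaced element is "what" (word 1).
It functions as the direct object of "mailed", so the gap sits immediately after word 4 ("mailed").
Base order: Felix had mailed what while the witness suspected that Ahmed wondered whether Owen sold that budget earlier in the lobby.

4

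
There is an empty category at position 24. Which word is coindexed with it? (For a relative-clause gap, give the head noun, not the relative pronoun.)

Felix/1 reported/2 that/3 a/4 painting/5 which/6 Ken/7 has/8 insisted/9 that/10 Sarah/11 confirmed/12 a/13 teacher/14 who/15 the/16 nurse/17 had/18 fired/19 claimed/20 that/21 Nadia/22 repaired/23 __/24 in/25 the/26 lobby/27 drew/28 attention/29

5

The gap at 24 is the object of "repaired", inside a relative clause.
The relative pronoun is "which" (word 6); it is bound by the head noun immediately before it.
Its filler is the head noun "painting", at word 5.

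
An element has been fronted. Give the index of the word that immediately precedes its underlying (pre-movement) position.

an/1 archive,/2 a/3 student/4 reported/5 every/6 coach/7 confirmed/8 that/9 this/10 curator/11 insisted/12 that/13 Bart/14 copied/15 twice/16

The displaced element is "an archive" (word 2).
It is linked across 3 clause boundaries (Ø → that → that).
It functions as the direct object of "copied", so the gap sits immediately after word 15 ("copied").
Base order: A student reported every coach confirmed that this curator insisted that Bart copied an archive twice.

15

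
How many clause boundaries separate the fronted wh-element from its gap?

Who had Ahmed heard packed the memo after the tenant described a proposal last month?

1

"who" is extracted from the subject of "packed".
Boundaries crossed, outermost first: [Ø] — 1 in total.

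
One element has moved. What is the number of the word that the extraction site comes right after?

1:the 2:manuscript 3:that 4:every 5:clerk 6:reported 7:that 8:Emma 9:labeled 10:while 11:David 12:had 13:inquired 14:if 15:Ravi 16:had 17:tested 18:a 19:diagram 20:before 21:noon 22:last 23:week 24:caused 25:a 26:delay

The displaced element is "the manuscript" (word 2).
It is linked across 1 clause boundary (that).
It functions as the direct object of "labeled", so the gap sits immediately after word 9 ("labeled").
Base order: Every clerk reported that Emma labeled the manuscript while David had inquired if Ravi had tested a diagram before noon last week.

9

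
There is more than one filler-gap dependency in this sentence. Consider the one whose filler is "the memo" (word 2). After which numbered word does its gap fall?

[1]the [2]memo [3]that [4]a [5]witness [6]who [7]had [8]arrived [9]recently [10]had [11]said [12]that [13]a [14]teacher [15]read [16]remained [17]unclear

The displaced element is "the memo" (word 2).
It is linked across 1 clause boundary (that).
It functions as the direct object of "read", so the gap sits immediately after word 15 ("read").
Base order: A witness who had arrived recently had said that a teacher read the memo.

15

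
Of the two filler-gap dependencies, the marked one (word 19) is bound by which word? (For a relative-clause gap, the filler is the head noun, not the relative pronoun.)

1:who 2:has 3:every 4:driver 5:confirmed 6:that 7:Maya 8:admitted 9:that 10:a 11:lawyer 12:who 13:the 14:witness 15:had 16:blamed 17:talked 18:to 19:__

The marked gap is the object of the preposition "to" of "talked".
Its filler is the fronted wh-phrase "who", at word 1.
(The other dependency links word 11 to a gap after word 16.)

1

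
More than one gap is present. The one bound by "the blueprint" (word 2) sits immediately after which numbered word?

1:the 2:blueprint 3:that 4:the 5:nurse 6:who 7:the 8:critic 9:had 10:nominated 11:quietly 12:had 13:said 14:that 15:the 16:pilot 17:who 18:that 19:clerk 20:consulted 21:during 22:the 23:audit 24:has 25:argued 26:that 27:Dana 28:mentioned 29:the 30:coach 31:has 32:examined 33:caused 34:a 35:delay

32

The displaced element is "the blueprint" (word 2).
It is linked across 3 clause boundaries (that → that → Ø).
It functions as the direct object of "examined", so the gap sits immediately after word 32 ("examined").
Base order: The nurse who the critic had nominated quietly had said that the pilot who that clerk consulted during the audit has argued that Dana mentioned the coach has examined the blueprint.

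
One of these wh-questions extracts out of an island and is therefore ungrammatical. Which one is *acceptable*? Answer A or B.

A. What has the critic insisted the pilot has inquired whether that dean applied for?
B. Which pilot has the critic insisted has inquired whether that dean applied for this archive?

B

In A, the wh-phrase is extracted from inside a wh-island (introduced by "whether"), which blocks movement.
In B, the extraction path crosses only that-complement boundaries, which are transparent.
So B is grammatical.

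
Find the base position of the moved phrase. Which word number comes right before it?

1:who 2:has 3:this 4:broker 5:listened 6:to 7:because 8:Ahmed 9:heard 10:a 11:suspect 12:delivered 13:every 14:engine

6

The displaced element is "who" (word 1).
It functions as the object of the preposition "to" of "listened", so the gap sits immediately after word 6 ("to").
Base order: This broker has listened to who because Ahmed heard a suspect delivered every engine.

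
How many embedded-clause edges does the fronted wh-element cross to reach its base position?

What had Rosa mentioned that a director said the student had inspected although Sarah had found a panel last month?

"what" is extracted from the object of "inspected".
Boundaries crossed, outermost first: [that], [Ø] — 2 in total.

2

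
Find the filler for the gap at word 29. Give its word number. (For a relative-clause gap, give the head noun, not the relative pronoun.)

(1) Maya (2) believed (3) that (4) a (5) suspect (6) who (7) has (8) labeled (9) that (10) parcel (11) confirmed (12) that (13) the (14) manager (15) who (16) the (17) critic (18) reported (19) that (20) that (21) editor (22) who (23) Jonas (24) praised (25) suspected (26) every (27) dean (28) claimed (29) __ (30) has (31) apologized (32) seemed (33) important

The gap at 29 is the subject of "apologized", inside a relative clause.
The relative pronoun is "who" (word 15); it is bound by the head noun immediately before it.
Its filler is the head noun "manager", at word 14.

14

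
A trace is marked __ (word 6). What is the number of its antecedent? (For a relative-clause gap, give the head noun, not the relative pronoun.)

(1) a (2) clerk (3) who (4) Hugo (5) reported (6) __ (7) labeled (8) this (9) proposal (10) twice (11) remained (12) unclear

2

The gap at 6 is the subject of "labeled", inside a relative clause.
The relative pronoun is "who" (word 3); it is bound by the head noun immediately before it.
Its filler is the head noun "clerk", at word 2.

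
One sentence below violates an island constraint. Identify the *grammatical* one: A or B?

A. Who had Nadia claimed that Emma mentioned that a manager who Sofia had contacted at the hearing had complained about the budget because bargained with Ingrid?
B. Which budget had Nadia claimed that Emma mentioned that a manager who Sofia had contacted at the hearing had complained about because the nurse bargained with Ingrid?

B

In A, the wh-phrase is extracted from inside an adjunct island (introduced by "because"), which blocks movement.
In B, the extraction path crosses only that-complement boundaries, which are transparent.
So B is grammatical.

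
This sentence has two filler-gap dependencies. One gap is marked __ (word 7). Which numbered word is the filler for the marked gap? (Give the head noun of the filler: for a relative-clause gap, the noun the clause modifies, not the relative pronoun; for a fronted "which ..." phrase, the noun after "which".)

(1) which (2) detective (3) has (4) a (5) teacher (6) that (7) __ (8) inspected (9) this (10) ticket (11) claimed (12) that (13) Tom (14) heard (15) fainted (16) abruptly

5

The marked gap is inside the relative clause, the subject of "inspected".
Its filler is the head noun "teacher" (via "that"), at word 5.
(The other dependency links word 2 to a gap after word 14.)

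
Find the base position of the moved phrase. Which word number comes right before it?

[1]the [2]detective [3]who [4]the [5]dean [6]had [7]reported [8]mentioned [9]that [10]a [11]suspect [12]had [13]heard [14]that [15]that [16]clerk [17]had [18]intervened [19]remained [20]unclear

7

The displaced element is "the detective" (word 2).
It is linked across 1 clause boundary (Ø).
It functions as the subject of "mentioned", so the gap sits immediately after word 7 ("reported").
Base order: The dean had reported the detective mentioned that a suspect had heard that that clerk had intervened.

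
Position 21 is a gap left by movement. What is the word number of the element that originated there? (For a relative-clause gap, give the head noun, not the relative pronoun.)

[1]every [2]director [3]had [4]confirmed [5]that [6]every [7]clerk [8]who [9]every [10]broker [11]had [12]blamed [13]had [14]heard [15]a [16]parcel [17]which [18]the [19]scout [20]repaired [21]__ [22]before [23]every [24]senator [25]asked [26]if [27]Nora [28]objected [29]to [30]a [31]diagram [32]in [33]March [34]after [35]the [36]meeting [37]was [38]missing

16

The gap at 21 is the object of "repaired", inside a relative clause.
The relative pronoun is "which" (word 17); it is bound by the head noun immediately before it.
Its filler is the head noun "parcel", at word 16.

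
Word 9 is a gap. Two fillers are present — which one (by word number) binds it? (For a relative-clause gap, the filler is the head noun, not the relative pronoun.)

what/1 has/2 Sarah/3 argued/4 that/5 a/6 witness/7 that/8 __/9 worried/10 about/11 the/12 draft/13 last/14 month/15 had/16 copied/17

The marked gap is inside the relative clause, the subject of "worried".
Its filler is the head noun "witness" (via "that"), at word 7.
(The other dependency links word 1 to a gap after word 17.)

7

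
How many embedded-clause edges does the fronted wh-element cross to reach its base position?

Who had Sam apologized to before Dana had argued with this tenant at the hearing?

"who" originates inside the matrix clause — no clause boundary is crossed.

0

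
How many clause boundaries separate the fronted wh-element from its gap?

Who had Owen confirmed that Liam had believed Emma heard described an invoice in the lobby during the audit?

3

"who" is extracted from the subject of "described".
Boundaries crossed, outermost first: [that], [Ø], [Ø] — 3 in total.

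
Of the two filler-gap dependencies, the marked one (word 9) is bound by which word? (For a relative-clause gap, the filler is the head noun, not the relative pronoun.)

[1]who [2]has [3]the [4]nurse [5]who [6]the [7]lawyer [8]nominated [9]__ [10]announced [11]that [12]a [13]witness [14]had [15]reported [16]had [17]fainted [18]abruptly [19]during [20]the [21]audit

4

The marked gap is inside the relative clause, the direct object of "nominated".
Its filler is the head noun "nurse" (via "who"), at word 4.
(The other dependency links word 1 to a gap after word 15.)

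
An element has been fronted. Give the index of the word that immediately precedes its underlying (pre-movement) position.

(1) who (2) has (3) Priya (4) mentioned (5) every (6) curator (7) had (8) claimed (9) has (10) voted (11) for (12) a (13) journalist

8

The displaced element is "who" (word 1).
It is linked across 2 clause boundaries (Ø → Ø).
It functions as the subject of "voted", so the gap sits immediately after word 8 ("claimed").
Base order: Priya has mentioned every curator had claimed that who has voted for a journalist.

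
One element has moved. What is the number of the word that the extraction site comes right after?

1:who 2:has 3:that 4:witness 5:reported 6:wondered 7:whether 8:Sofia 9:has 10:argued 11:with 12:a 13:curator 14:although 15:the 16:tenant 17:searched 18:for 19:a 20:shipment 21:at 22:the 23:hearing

5

The displaced element is "who" (word 1).
It is linked across 1 clause boundary (Ø).
It functions as the subject of "wondered", so the gap sits immediately after word 5 ("reported").
Base order: That witness has reported who wondered whether Sofia has argued with a curator although the tenant searched for a shipment at the hearing.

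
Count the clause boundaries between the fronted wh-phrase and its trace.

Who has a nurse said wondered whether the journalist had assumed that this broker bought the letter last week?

"who" is extracted from the subject of "wondered".
Boundaries crossed, outermost first: [Ø] — 1 in total.

1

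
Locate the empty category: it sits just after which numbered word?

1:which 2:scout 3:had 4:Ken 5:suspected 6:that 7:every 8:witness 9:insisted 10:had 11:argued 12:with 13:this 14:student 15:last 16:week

The displaced element is "which scout" (word 2).
It is linked across 2 clause boundaries (that → Ø).
It functions as the subject of "argued", so the gap sits immediately after word 9 ("insisted").
Base order: Ken had suspected that every witness insisted that which scout had argued with this student last week.

9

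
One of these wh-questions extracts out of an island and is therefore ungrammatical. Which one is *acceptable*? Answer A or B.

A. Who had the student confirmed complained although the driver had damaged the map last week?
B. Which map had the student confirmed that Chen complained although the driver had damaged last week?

A

In B, the wh-phrase is extracted from inside an adjunct island (introduced by "although"), which blocks movement.
In A, the extraction path crosses only that-complement boundaries, which are transparent.
So A is grammatical.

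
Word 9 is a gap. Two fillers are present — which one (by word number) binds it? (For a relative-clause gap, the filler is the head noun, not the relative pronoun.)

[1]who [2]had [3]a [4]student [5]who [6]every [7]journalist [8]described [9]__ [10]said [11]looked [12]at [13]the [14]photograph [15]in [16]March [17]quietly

The marked gap is inside the relative clause, the direct object of "described".
Its filler is the head noun "student" (via "who"), at word 4.
(The other dependency links word 1 to a gap after word 10.)

4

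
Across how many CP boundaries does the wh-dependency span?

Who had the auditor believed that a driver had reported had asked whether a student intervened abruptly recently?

2

"who" is extracted from the subject of "asked".
Boundaries crossed, outermost first: [that], [Ø] — 2 in total.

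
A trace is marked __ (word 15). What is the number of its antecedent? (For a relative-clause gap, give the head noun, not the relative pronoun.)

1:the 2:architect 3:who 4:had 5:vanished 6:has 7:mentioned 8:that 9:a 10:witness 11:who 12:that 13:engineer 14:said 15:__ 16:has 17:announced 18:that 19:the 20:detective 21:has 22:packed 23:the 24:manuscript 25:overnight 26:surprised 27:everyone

The gap at 15 is the subject of "announced", inside a relative clause.
The relative pronoun is "who" (word 11); it is bound by the head noun immediately before it.
Its filler is the head noun "witness", at word 10.

10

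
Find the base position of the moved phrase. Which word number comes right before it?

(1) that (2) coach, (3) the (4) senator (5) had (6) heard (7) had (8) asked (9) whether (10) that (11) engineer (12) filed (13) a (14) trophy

6

The displaced element is "that coach" (word 2).
It is linked across 1 clause boundary (Ø).
It functions as the subject of "asked", so the gap sits immediately after word 6 ("heard").
Base order: The senator had heard that that coach had asked whether that engineer filed a trophy.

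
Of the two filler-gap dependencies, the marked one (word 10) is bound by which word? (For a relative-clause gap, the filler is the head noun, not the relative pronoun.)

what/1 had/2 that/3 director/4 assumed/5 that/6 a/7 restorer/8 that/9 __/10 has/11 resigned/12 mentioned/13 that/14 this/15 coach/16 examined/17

8

The marked gap is inside the relative clause, the subject of "resigned".
Its filler is the head noun "restorer" (via "that"), at word 8.
(The other dependency links word 1 to a gap after word 17.)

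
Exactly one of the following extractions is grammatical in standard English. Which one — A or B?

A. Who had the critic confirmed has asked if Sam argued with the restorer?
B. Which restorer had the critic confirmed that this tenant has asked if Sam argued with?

In B, the wh-phrase is extracted from inside a wh-island (introduced by "if"), which blocks movement.
In A, the extraction path crosses only that-complement boundaries, which are transparent.
So A is grammatical.

A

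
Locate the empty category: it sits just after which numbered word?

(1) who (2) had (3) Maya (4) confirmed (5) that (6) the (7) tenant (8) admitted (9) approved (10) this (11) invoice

8

The displaced element is "who" (word 1).
It is linked across 2 clause boundaries (that → Ø).
It functions as the subject of "approved", so the gap sits immediately after word 8 ("admitted").
Base order: Maya had confirmed that the tenant admitted who approved this invoice.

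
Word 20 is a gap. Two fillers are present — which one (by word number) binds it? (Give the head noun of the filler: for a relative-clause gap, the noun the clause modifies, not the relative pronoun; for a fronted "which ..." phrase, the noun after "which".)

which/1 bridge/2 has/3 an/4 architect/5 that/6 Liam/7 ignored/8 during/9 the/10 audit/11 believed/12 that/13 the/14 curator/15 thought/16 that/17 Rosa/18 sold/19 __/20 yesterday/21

2

The marked gap is the direct object of "sold".
Its filler is the fronted wh-phrase "which bridge", at word 2.
(The other dependency links word 5 to a gap after word 8.)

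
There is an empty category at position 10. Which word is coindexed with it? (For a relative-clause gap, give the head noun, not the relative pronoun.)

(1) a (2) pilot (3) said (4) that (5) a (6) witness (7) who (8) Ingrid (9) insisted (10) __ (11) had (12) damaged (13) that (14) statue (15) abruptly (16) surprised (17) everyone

6

The gap at 10 is the subject of "damaged", inside a relative clause.
The relative pronoun is "who" (word 7); it is bound by the head noun immediately before it.
Its filler is the head noun "witness", at word 6.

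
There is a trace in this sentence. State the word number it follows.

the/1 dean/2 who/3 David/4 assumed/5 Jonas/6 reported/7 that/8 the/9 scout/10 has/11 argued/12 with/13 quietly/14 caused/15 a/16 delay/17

13

The displaced element is "the dean" (word 2).
It is linked across 2 clause boundaries (Ø → that).
It functions as the object of the preposition "with" of "argued", so the gap sits immediately after word 13 ("with").
Base order: David assumed Jonas reported that the scout has argued with the dean quietly.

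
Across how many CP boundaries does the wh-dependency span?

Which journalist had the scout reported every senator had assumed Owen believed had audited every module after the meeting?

"which journalist" is extracted from the subject of "audited".
Boundaries crossed, outermost first: [Ø], [Ø], [Ø] — 3 in total.

3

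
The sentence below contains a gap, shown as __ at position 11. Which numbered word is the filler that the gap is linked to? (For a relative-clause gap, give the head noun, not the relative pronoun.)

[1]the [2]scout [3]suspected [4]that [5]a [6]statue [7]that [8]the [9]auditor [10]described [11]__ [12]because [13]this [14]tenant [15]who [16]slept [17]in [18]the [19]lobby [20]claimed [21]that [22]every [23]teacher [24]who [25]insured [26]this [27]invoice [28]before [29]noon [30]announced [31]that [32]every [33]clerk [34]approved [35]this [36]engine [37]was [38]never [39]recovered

6

The gap at 11 is the object of "described", inside a relative clause.
The relative pronoun is "that" (word 7); it is bound by the head noun immediately before it.
Its filler is the head noun "statue", at word 6.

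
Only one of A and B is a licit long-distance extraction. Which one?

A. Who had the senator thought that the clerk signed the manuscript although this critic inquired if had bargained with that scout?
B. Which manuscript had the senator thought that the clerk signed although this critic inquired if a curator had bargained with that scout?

B

In A, the wh-phrase is extracted from inside an adjunct island (introduced by "although"), which blocks movement.
In B, the extraction path crosses only that-complement boundaries, which are transparent.
So B is grammatical.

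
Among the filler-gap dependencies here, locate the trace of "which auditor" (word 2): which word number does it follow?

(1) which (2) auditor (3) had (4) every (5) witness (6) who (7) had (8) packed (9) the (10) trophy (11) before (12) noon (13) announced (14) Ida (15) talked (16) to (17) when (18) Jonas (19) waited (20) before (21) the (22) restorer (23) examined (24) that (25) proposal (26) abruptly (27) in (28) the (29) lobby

16

The displaced element is "which auditor" (word 2).
It is linked across 1 clause boundary (Ø).
It functions as the object of the preposition "to" of "talked", so the gap sits immediately after word 16 ("to").
Base order: Every witness who had packed the trophy before noon had announced Ida talked to which auditor when Jonas waited before the restorer examined that proposal abruptly in the lobby.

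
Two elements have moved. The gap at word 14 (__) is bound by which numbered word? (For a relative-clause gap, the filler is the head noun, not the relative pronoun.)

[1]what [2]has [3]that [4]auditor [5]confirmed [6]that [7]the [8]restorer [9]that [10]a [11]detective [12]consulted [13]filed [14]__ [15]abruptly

1

The marked gap is the direct object of "filed".
Its filler is the fronted wh-phrase "what", at word 1.
(The other dependency links word 8 to a gap after word 12.)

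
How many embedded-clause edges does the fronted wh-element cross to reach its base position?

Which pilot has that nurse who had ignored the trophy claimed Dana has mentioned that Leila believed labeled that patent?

"which pilot" is extracted from the subject of "labeled".
Boundaries crossed, outermost first: [Ø], [that], [Ø] — 3 in total.

3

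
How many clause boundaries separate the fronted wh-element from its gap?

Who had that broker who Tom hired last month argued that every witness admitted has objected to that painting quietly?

2

"who" is extracted from the subject of "objected".
Boundaries crossed, outermost first: [that], [Ø] — 2 in total.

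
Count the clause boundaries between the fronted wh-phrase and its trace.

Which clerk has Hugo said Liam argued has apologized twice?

"which clerk" is extracted from the subject of "apologized".
Boundaries crossed, outermost first: [Ø], [Ø] — 2 in total.

2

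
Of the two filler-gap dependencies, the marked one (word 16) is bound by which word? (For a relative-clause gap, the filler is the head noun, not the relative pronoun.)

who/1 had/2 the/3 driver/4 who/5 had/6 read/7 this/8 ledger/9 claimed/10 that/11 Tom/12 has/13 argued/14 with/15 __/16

The marked gap is the object of the preposition "with" of "argued".
Its filler is the fronted wh-phrase "who", at word 1.
(The other dependency links word 4 to a gap after word 5.)

1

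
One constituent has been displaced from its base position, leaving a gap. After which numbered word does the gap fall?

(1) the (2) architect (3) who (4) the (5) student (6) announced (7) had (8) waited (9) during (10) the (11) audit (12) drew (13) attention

The displaced element is "the architect" (word 2).
It is linked across 1 clause boundary (Ø).
It functions as the subject of "waited", so the gap sits immediately after word 6 ("announced").
Base order: The student announced that the architect had waited during the audit.

6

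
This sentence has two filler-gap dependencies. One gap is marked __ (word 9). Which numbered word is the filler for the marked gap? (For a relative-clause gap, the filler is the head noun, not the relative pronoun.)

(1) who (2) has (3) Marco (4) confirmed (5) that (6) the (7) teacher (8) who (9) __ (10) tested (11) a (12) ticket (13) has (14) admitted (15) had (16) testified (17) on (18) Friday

The marked gap is inside the relative clause, the subject of "tested".
Its filler is the head noun "teacher" (via "who"), at word 7.
(The other dependency links word 1 to a gap after word 14.)

7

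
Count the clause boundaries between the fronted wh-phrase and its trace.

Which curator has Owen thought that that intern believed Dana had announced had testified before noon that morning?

3

"which curator" is extracted from the subject of "testified".
Boundaries crossed, outermost first: [that], [Ø], [Ø] — 3 in total.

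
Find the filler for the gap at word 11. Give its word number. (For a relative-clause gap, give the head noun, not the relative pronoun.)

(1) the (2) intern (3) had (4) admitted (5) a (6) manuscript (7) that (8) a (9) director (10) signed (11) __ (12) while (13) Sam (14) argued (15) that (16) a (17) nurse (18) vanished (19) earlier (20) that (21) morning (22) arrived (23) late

The gap at 11 is the object of "signed", inside a relative clause.
The relative pronoun is "that" (word 7); it is bound by the head noun immediately before it.
Its filler is the head noun "manuscript", at word 6.

6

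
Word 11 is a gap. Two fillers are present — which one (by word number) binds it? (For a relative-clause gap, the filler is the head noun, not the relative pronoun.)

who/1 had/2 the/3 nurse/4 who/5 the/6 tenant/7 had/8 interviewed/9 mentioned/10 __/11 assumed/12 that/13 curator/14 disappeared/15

The marked gap is the subject of "assumed".
Its filler is the fronted wh-phrase "who", at word 1.
(The other dependency links word 4 to a gap after word 9.)

1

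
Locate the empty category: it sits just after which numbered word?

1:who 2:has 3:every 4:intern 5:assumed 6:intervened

The displaced element is "who" (word 1).
It is linked across 1 clause boundary (Ø).
It functions as the subject of "intervened", so the gap sits immediately after word 5 ("assumed").
Base order: Every intern has assumed that who intervened.

5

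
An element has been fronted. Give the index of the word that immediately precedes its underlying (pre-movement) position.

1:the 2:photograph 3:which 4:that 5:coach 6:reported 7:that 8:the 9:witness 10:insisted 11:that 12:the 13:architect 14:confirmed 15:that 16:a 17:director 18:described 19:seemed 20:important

The displaced element is "the photograph" (word 2).
It is linked across 3 clause boundaries (that → that → that).
It functions as the direct object of "described", so the gap sits immediately after word 18 ("described").
Base order: That coach reported that the witness insisted that the architect confirmed that a director described the photograph.

18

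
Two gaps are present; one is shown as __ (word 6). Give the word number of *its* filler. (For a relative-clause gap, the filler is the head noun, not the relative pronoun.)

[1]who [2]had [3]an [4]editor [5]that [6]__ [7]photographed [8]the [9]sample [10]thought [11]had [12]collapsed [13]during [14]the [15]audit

4

The marked gap is inside the relative clause, the subject of "photographed".
Its filler is the head noun "editor" (via "that"), at word 4.
(The other dependency links word 1 to a gap after word 10.)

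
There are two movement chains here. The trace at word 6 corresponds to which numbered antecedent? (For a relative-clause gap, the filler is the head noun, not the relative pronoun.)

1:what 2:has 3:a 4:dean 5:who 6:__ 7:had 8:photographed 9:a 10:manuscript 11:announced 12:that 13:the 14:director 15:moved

The marked gap is inside the relative clause, the subject of "photographed".
Its filler is the head noun "dean" (via "who"), at word 4.
(The other dependency links word 1 to a gap after word 15.)

4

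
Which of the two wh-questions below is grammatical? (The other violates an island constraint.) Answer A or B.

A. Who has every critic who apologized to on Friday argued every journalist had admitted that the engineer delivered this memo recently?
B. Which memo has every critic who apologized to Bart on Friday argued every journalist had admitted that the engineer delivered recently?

B

In A, the wh-phrase is extracted from inside a complex-NP island (relative clause) (introduced by "who"), which blocks movement.
In B, the extraction path crosses only that-complement boundaries, which are transparent.
So B is grammatical.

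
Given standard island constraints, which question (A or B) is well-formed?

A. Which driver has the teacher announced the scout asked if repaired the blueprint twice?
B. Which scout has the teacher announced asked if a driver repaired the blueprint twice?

B

In A, the wh-phrase is extracted from inside a wh-island (introduced by "if"), which blocks movement.
In B, the extraction path crosses only that-complement boundaries, which are transparent.
So B is grammatical.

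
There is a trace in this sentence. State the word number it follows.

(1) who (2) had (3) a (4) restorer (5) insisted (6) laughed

The displaced element is "who" (word 1).
It is linked across 1 clause boundary (Ø).
It functions as the subject of "laughed", so the gap sits immediately after word 5 ("insisted").
Base order: A restorer had insisted that who laughed.

5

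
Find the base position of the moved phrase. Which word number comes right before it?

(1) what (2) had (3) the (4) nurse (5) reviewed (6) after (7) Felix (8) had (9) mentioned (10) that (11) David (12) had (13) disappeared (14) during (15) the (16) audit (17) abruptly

The displaced element is "what" (word 1).
It functions as the direct object of "reviewed", so the gap sits immediately after word 5 ("reviewed").
Base order: The nurse had reviewed what after Felix had mentioned that David had disappeared during the audit abruptly.

5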